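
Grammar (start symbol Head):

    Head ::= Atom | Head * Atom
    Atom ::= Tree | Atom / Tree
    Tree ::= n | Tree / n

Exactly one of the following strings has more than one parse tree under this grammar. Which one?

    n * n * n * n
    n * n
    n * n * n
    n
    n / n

n * n * n * n: 1 tree
n * n: 1 tree
n * n * n: 1 tree
n: 1 tree
n / n: 2 trees

n / n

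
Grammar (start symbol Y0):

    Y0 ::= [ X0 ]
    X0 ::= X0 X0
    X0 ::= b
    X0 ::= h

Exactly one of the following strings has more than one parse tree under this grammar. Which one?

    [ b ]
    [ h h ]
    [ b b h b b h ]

[ b b h b b h ]

[ b ]: 1 tree
[ h h ]: 1 tree
[ b b h b b h ]: 42 trees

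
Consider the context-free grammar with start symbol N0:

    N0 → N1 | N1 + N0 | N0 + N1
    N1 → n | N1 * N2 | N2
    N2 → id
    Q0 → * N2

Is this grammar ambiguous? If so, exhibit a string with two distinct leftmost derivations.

Witness: id + id

Derivation 1: N0 ⇒ N1 + N0 ⇒ N2 + N0 ⇒ id + N0 ⇒ id + N1 ⇒ id + N2 ⇒ id + id
Derivation 2: N0 ⇒ N0 + N1 ⇒ N1 + N1 ⇒ N2 + N1 ⇒ id + N1 ⇒ id + N2 ⇒ id + id

Two distinct leftmost derivations for the same string.

Ambiguous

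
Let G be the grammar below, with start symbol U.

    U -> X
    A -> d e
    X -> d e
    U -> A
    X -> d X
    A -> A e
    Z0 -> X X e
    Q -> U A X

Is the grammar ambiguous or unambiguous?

Witness: d e

Derivation 1: U ⇒ X ⇒ d e
Derivation 2: U ⇒ A ⇒ d e

Two distinct leftmost derivations for the same string.

Ambiguous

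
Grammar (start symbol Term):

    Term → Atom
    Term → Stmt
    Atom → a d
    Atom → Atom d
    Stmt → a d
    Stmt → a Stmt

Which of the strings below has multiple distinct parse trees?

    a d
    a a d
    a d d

a d: 2 trees
a a d: 1 tree
a d d: 1 tree

a d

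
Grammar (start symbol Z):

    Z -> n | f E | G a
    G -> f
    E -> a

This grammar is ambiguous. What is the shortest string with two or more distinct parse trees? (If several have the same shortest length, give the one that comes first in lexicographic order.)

length 1: no string has ≥2 trees
length 2: f a has 2 parse trees

Two derivations of f a:
  Z ⇒ f E ⇒ f a
  Z ⇒ G a ⇒ f a

f a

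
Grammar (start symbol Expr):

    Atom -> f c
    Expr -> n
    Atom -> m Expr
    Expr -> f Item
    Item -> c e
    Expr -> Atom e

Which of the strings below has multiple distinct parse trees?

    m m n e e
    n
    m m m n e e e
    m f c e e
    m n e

m f c e e

m m n e e: 1 tree
n: 1 tree
m m m n e e e: 1 tree
m f c e e: 2 trees
m n e: 1 tree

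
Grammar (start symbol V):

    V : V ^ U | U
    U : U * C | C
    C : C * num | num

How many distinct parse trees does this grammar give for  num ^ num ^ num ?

1

Parse trees for num ^ num ^ num:
  [V [V [V [U [C num]]] ^ [U [C num]]] ^ [U [C num]]]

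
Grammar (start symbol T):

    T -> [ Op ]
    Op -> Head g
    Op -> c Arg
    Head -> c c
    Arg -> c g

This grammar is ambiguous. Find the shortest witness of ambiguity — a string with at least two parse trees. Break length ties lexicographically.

length 5: [ c c g ] has 2 parse trees

Two derivations of [ c c g ]:
  T ⇒ [ Op ] ⇒ [ Head g ] ⇒ [ c c g ]
  T ⇒ [ Op ] ⇒ [ c Arg ] ⇒ [ c c g ]

[ c c g ]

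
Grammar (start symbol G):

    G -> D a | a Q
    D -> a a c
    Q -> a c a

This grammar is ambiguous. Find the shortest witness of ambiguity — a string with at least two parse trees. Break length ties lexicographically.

a a c a

length 4: a a c a has 2 parse trees

Two derivations of a a c a:
  G ⇒ D a ⇒ a a c a
  G ⇒ a Q ⇒ a a c a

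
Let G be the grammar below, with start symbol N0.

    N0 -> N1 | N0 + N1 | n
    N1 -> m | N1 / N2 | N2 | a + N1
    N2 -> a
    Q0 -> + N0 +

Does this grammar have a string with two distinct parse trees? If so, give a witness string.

Witness: a + a

Derivation 1: N0 ⇒ N1 ⇒ a + N1 ⇒ a + N2 ⇒ a + a
Derivation 2: N0 ⇒ N0 + N1 ⇒ N1 + N1 ⇒ N2 + N1 ⇒ a + N1 ⇒ a + N2 ⇒ a + a

Two distinct leftmost derivations for the same string.

Ambiguous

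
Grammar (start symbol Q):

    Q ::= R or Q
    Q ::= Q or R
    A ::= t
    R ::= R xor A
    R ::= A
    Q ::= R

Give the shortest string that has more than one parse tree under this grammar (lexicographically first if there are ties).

length 1: no string has ≥2 trees
length 3: t or t has 2 parse trees

Two derivations of t or t:
  Q ⇒ R or Q ⇒ A or Q ⇒ t or Q ⇒ t or R ⇒ t or A ⇒ t or t
  Q ⇒ Q or R ⇒ R or R ⇒ A or R ⇒ t or R ⇒ t or A ⇒ t or t

t or t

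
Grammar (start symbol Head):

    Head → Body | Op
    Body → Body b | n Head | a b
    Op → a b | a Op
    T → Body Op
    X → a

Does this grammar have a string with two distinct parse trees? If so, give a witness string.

Witness: a b

Derivation 1: Head ⇒ Body ⇒ a b
Derivation 2: Head ⇒ Op ⇒ a b

Two distinct leftmost derivations for the same string.

Ambiguous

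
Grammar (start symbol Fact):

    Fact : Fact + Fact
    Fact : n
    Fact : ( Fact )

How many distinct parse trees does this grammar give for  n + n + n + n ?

5

Parse trees for n + n + n + n:
  [Fact [Fact n] + [Fact [Fact n] + [Fact [Fact n] + [Fact n]]]]
  [Fact [Fact n] + [Fact [Fact [Fact n] + [Fact n]] + [Fact n]]]
  [Fact [Fact [Fact n] + [Fact n]] + [Fact [Fact n] + [Fact n]]]
  [Fact [Fact [Fact n] + [Fact [Fact n] + [Fact n]]] + [Fact n]]
  [Fact [Fact [Fact [Fact n] + [Fact n]] + [Fact n]] + [Fact n]]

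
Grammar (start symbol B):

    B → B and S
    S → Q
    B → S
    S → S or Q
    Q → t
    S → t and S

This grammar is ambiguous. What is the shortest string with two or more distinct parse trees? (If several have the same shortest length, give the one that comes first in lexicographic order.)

length 1: no string has ≥2 trees
length 3: t and t has 2 parse trees

Two derivations of t and t:
  B ⇒ B and S ⇒ S and S ⇒ Q and S ⇒ t and S ⇒ t and Q ⇒ t and t
  B ⇒ S ⇒ t and S ⇒ t and Q ⇒ t and t

t and t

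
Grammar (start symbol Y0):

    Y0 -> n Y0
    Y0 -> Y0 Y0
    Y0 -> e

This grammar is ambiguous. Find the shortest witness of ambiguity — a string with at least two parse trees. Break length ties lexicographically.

length 1: no string has ≥2 trees
length 2: no string has ≥2 trees
length 3: e e e has 2 parse trees

Two derivations of e e e:
  Y0 ⇒ Y0 Y0 ⇒ Y0 Y0 Y0 ⇒ e Y0 Y0 ⇒ e e Y0 ⇒ e e e
  Y0 ⇒ Y0 Y0 ⇒ e Y0 ⇒ e Y0 Y0 ⇒ e e Y0 ⇒ e e e

e e e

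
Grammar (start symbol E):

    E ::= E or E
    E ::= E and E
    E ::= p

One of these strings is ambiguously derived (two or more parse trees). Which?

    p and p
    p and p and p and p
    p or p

p and p: 1 tree
p and p and p and p: 5 trees
p or p: 1 tree

p and p and p and p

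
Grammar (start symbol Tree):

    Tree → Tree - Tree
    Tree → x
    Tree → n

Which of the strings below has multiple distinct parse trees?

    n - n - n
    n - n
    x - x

n - n - n: 2 trees
n - n: 1 tree
x - x: 1 tree

n - n - n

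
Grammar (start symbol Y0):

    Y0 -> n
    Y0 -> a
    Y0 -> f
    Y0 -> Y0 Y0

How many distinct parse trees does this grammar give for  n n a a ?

Parse trees for n n a a:
  [Y0 [Y0 n] [Y0 [Y0 n] [Y0 [Y0 a] [Y0 a]]]]
  [Y0 [Y0 n] [Y0 [Y0 [Y0 n] [Y0 a]] [Y0 a]]]
  [Y0 [Y0 [Y0 n] [Y0 n]] [Y0 [Y0 a] [Y0 a]]]
  [Y0 [Y0 [Y0 n] [Y0 [Y0 n] [Y0 a]]] [Y0 a]]
  [Y0 [Y0 [Y0 [Y0 n] [Y0 n]] [Y0 a]] [Y0 a]]

5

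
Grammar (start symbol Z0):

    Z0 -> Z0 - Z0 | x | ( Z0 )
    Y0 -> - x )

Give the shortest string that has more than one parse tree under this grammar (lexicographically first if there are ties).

x - x - x

length 1: no string has ≥2 trees
length 3: no string has ≥2 trees
length 5: x - x - x has 2 parse trees

Two derivations of x - x - x:
  Z0 ⇒ Z0 - Z0 ⇒ Z0 - Z0 - Z0 ⇒ x - Z0 - Z0 ⇒ x - x - Z0 ⇒ x - x - x
  Z0 ⇒ Z0 - Z0 ⇒ x - Z0 ⇒ x - Z0 - Z0 ⇒ x - x - Z0 ⇒ x - x - x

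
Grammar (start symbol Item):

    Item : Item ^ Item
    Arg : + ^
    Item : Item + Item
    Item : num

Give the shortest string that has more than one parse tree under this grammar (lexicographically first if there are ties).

num + num + num

length 1: no string has ≥2 trees
length 3: no string has ≥2 trees
length 5: num + num + num has 2 parse trees

Two derivations of num + num + num:
  Item ⇒ Item + Item ⇒ Item + Item + Item ⇒ num + Item + Item ⇒ num + num + Item ⇒ num + num + num
  Item ⇒ Item + Item ⇒ num + Item ⇒ num + Item + Item ⇒ num + num + Item ⇒ num + num + num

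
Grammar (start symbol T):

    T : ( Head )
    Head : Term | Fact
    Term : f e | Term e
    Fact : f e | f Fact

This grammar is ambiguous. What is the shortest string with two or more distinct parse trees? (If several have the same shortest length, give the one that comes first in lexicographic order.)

length 4: ( f e ) has 2 parse trees

Two derivations of ( f e ):
  T ⇒ ( Head ) ⇒ ( Term ) ⇒ ( f e )
  T ⇒ ( Head ) ⇒ ( Fact ) ⇒ ( f e )

( f e )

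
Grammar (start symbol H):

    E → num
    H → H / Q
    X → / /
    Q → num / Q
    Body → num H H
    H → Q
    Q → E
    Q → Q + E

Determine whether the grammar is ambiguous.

Witness: num / num

Derivation 1: H ⇒ H / Q ⇒ Q / Q ⇒ E / Q ⇒ num / Q ⇒ num / E ⇒ num / num
Derivation 2: H ⇒ Q ⇒ num / Q ⇒ num / E ⇒ num / num

Two distinct leftmost derivations for the same string.

Ambiguous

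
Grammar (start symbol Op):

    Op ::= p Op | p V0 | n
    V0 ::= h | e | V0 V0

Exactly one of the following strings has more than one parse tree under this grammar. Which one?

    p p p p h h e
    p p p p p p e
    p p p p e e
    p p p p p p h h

p p p p h h e: 2 trees
p p p p p p e: 1 tree
p p p p e e: 1 tree
p p p p p p h h: 1 tree

p p p p h h e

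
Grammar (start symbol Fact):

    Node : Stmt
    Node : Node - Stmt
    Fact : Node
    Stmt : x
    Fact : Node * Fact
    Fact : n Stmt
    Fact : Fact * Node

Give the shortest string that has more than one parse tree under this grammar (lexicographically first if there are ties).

length 1: no string has ≥2 trees
length 2: no string has ≥2 trees
length 3: x * x has 2 parse trees

Two derivations of x * x:
  Fact ⇒ Node * Fact ⇒ Stmt * Fact ⇒ x * Fact ⇒ x * Node ⇒ x * Stmt ⇒ x * x
  Fact ⇒ Fact * Node ⇒ Node * Node ⇒ Stmt * Node ⇒ x * Node ⇒ x * Stmt ⇒ x * x

x * x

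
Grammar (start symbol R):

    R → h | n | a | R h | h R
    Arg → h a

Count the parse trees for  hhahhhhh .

Parse trees for hhahhhhh (showing first 6 of 21):
  [R [R [R [R [R [R h [R h [R a]]] h] h] h] h] h]
  [R [R [R [R [R h [R [R h [R a]] h]] h] h] h] h]
  [R [R [R [R [R h [R h [R [R a] h]]] h] h] h] h]
  [R [R [R [R h [R [R [R h [R a]] h] h]] h] h] h]
  [R [R [R [R h [R [R h [R [R a] h]] h]] h] h] h]
  [R [R [R [R h [R h [R [R [R a] h] h]]] h] h] h]

21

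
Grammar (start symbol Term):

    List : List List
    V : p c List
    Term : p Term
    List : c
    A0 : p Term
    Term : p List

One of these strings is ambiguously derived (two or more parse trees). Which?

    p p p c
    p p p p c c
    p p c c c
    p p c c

p p p c: 1 tree
p p p p c c: 1 tree
p p c c c: 2 trees
p p c c: 1 tree

p p c c c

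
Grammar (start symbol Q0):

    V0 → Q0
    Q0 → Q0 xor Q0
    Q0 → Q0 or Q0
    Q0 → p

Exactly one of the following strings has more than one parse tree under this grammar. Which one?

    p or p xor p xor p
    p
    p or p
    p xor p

p or p xor p xor p

p or p xor p xor p: 5 trees
p: 1 tree
p or p: 1 tree
p xor p: 1 tree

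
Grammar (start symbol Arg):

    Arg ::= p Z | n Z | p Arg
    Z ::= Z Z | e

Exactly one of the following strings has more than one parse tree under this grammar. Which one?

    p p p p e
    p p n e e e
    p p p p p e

p p n e e e

p p p p e: 1 tree
p p n e e e: 2 trees
p p p p p e: 1 tree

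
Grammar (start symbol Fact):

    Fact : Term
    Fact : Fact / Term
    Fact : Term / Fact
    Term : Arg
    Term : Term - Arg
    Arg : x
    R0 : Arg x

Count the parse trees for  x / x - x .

Parse trees for x / x - x:
  [Fact [Fact [Term [Arg x]]] / [Term [Term [Arg x]] - [Arg x]]]
  [Fact [Term [Arg x]] / [Fact [Term [Term [Arg x]] - [Arg x]]]]

2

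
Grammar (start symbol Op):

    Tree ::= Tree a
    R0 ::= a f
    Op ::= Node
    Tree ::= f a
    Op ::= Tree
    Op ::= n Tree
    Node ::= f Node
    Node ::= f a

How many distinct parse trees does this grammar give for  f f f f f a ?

1

Parse trees for f f f f f a:
  [Op [Node f [Node f [Node f [Node f [Node f a]]]]]]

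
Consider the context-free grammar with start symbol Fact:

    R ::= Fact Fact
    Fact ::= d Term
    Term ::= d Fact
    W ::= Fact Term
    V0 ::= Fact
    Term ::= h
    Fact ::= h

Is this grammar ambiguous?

Unambiguous

Only Fact, Term are reachable from Fact; ignoring the rest: Restricted to the reachable nonterminals, every rule has the form A → t or A → t B, and no two rules for the same A share a first terminal. The grammar encodes a DFA — one run per string.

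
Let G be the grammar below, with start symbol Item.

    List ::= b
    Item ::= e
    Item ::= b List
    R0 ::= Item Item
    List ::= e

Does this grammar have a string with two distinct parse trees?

Only Item, List are reachable from Item; ignoring the rest: Each reachable nonterminal has at most one production per leading terminal, and all productions are right-linear; the derivation is determined token-by-token.

Unambiguous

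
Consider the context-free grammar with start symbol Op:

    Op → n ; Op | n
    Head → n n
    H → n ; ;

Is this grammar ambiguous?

Unambiguous

(Head, H are unreachable from Op, so their rules don't affect L(Op).) Right-recursive list with a separator: after each atom, whether the separator follows determines the rule. One parse per string.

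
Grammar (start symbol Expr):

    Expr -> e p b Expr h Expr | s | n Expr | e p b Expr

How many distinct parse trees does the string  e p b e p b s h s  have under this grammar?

2

Parse trees for e p b e p b s h s:
  [Expr e p b [Expr e p b [Expr s]] h [Expr s]]
  [Expr e p b [Expr e p b [Expr s] h [Expr s]]]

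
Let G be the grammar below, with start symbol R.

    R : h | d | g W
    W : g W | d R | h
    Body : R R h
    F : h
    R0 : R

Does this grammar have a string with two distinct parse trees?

Only R, W are reachable from R; ignoring the rest: Restricted to the reachable nonterminals, every rule has the form A → t or A → t B, and no two rules for the same A share a first terminal. The grammar encodes a DFA — one run per string.

Unambiguous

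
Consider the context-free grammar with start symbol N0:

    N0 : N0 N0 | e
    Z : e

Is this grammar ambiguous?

Witness: e e e

Derivation 1: N0 ⇒ N0 N0 ⇒ N0 N0 N0 ⇒ e N0 N0 ⇒ e e N0 ⇒ e e e
Derivation 2: N0 ⇒ N0 N0 ⇒ e N0 ⇒ e N0 N0 ⇒ e e N0 ⇒ e e e

Two distinct leftmost derivations for the same string.

Ambiguous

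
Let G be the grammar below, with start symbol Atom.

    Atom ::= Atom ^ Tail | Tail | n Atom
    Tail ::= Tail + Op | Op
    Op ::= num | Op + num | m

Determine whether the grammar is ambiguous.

Witness: m + num

Derivation 1: Atom ⇒ Tail ⇒ Tail + Op ⇒ Op + Op ⇒ m + Op ⇒ m + num
Derivation 2: Atom ⇒ Tail ⇒ Op ⇒ Op + num ⇒ m + num

Two distinct leftmost derivations for the same string.

Ambiguous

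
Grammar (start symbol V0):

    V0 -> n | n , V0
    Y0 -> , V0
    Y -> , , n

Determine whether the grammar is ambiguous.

Unambiguous

(Y0, Y are unreachable from V0, so their rules don't affect L(V0).) Right-recursive list with a separator: after each atom, whether the separator follows determines the rule. One parse per string.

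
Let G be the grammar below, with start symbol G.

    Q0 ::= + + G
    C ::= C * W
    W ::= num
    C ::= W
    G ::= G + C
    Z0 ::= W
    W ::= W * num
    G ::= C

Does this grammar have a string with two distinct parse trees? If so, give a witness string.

Witness: num * num

Derivation 1: G ⇒ C ⇒ C * W ⇒ W * W ⇒ num * W ⇒ num * num
Derivation 2: G ⇒ C ⇒ W ⇒ W * num ⇒ num * num

Two distinct leftmost derivations for the same string.

Ambiguous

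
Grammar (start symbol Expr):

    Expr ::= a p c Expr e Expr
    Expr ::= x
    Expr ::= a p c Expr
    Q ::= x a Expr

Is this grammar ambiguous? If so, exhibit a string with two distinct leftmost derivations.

Witness: a p c a p c x e x

Derivation 1: Expr ⇒ a p c Expr e Expr ⇒ a p c a p c Expr e Expr ⇒ a p c a p c x e Expr ⇒ a p c a p c x e x
Derivation 2: Expr ⇒ a p c Expr ⇒ a p c a p c Expr e Expr ⇒ a p c a p c x e Expr ⇒ a p c a p c x e x

Two distinct leftmost derivations for the same string.

Ambiguous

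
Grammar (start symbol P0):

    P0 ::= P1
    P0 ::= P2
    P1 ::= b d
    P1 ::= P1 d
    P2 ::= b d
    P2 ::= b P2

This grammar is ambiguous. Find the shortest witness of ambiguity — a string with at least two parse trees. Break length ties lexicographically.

length 2: b d has 2 parse trees

Two derivations of b d:
  P0 ⇒ P1 ⇒ b d
  P0 ⇒ P2 ⇒ b d

b d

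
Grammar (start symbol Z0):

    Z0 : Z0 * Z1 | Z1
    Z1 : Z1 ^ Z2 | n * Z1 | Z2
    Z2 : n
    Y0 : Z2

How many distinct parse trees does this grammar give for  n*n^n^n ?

Parse trees for n*n^n^n:
  [Z0 [Z0 [Z1 [Z2 n]]] * [Z1 [Z1 [Z1 [Z2 n]] ^ [Z2 n]] ^ [Z2 n]]]
  [Z0 [Z1 [Z1 [Z1 n * [Z1 [Z2 n]]] ^ [Z2 n]] ^ [Z2 n]]]
  [Z0 [Z1 [Z1 n * [Z1 [Z1 [Z2 n]] ^ [Z2 n]]] ^ [Z2 n]]]
  [Z0 [Z1 n * [Z1 [Z1 [Z1 [Z2 n]] ^ [Z2 n]] ^ [Z2 n]]]]

4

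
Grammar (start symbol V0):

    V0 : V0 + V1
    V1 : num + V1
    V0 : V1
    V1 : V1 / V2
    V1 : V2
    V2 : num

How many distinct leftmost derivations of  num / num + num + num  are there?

2

Parse trees for num / num + num + num:
  [V0 [V0 [V1 [V1 [V2 num]] / [V2 num]]] + [V1 num + [V1 [V2 num]]]]
  [V0 [V0 [V0 [V1 [V1 [V2 num]] / [V2 num]]] + [V1 [V2 num]]] + [V1 [V2 num]]]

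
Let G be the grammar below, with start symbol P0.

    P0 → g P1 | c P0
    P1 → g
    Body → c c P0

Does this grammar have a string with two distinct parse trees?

Only P0, P1 are reachable from P0; ignoring the rest: The reachable rules are right-linear with at most one rule per (nonterminal, next-terminal) pair. Each input token forces the next rule, so parsing is deterministic.

Unambiguous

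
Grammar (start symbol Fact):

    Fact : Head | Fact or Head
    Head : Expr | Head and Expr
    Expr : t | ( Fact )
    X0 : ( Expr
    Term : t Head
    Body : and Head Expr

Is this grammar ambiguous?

Unambiguous

(X0, Term, Body are unreachable from Fact, so their rules don't affect L(Fact).) Fact → Fact or Head | Head  ;  Head → Head and Expr | Expr  — a left-associative chain with Expr at the bottom. Each string factors uniquely by precedence.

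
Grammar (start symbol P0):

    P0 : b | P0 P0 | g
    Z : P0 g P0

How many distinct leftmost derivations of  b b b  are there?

Parse trees for b b b:
  [P0 [P0 b] [P0 [P0 b] [P0 b]]]
  [P0 [P0 [P0 b] [P0 b]] [P0 b]]

2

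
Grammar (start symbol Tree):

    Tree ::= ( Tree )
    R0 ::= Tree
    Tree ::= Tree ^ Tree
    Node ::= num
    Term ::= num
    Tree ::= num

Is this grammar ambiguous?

Ambiguous

Witness: num ^ num ^ num

Derivation 1: Tree ⇒ Tree ^ Tree ⇒ Tree ^ Tree ^ Tree ⇒ num ^ Tree ^ Tree ⇒ num ^ num ^ Tree ⇒ num ^ num ^ num
Derivation 2: Tree ⇒ Tree ^ Tree ⇒ num ^ Tree ⇒ num ^ Tree ^ Tree ⇒ num ^ num ^ Tree ⇒ num ^ num ^ num

Two distinct leftmost derivations for the same string.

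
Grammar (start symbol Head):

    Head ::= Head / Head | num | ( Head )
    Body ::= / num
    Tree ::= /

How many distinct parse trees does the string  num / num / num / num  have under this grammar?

5

Parse trees for num / num / num / num:
  [Head [Head num] / [Head [Head num] / [Head [Head num] / [Head num]]]]
  [Head [Head num] / [Head [Head [Head num] / [Head num]] / [Head num]]]
  [Head [Head [Head num] / [Head num]] / [Head [Head num] / [Head num]]]
  [Head [Head [Head num] / [Head [Head num] / [Head num]]] / [Head num]]
  [Head [Head [Head [Head num] / [Head num]] / [Head num]] / [Head num]]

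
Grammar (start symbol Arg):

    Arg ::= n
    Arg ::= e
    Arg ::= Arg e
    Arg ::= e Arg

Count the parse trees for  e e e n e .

4

Parse trees for e e e n e:
  [Arg [Arg e [Arg e [Arg e [Arg n]]]] e]
  [Arg e [Arg [Arg e [Arg e [Arg n]]] e]]
  [Arg e [Arg e [Arg [Arg e [Arg n]] e]]]
  [Arg e [Arg e [Arg e [Arg [Arg n] e]]]]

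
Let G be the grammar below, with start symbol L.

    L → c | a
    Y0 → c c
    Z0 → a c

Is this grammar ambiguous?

(Y0, Z0 are unreachable from L, so their rules don't affect L(L).) Each reachable nonterminal has at most one production per leading terminal, and all productions are right-linear; the derivation is determined token-by-token.

Unambiguous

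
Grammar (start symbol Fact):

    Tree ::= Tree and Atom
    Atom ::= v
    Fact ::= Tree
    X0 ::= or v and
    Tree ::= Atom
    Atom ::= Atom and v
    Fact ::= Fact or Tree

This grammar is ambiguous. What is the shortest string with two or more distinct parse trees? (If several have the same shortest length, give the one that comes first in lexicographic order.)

length 1: no string has ≥2 trees
length 3: v and v has 2 parse trees

Two derivations of v and v:
  Fact ⇒ Tree ⇒ Tree and Atom ⇒ Atom and Atom ⇒ v and Atom ⇒ v and v
  Fact ⇒ Tree ⇒ Atom ⇒ Atom and v ⇒ v and v

v and v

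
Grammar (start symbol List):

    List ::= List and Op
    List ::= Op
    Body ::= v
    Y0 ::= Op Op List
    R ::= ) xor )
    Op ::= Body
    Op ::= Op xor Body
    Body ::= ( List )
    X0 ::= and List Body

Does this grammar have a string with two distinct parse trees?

Unambiguous

(X0, Y0, R are unreachable from List, so their rules don't affect L(List).) List → List and Op | Op  ;  Op → Op xor Body | Body  — a left-associative chain with Body at the bottom. Each string factors uniquely by precedence.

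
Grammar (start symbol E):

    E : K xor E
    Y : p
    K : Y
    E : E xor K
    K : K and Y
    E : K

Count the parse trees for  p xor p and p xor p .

Parse trees for p xor p and p xor p:
  [E [K [Y p]] xor [E [K [K [Y p]] and [Y p]] xor [E [K [Y p]]]]]
  [E [K [Y p]] xor [E [E [K [K [Y p]] and [Y p]]] xor [K [Y p]]]]
  [E [E [K [Y p]] xor [E [K [K [Y p]] and [Y p]]]] xor [K [Y p]]]
  [E [E [E [K [Y p]]] xor [K [K [Y p]] and [Y p]]] xor [K [Y p]]]

4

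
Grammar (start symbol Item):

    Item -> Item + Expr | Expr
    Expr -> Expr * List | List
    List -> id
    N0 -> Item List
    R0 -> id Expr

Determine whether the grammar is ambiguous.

Only Item, Expr, List are reachable from Item; ignoring the rest: This is a standard precedence ladder (Item over Expr over List), with each level left-recursive on its own operator ('+' at Item, '*' at Expr). That structure is LR(1), hence unambiguous.

Unambiguous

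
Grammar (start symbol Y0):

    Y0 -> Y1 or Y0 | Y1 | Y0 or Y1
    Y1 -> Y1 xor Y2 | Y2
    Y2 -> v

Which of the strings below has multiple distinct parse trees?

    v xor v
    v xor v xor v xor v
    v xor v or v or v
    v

v xor v or v or v

v xor v: 1 tree
v xor v xor v xor v: 1 tree
v xor v or v or v: 4 trees
v: 1 tree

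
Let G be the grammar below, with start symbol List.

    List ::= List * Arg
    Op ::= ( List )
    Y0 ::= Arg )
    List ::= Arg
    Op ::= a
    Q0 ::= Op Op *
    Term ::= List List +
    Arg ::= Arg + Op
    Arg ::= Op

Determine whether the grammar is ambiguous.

Unambiguous

(Q0, Term, Y0 are unreachable from List, so their rules don't affect L(List).) The grammar is stratified — List handles '*' (left-recursive), Arg handles '+', Op atoms. Each operator has a fixed associativity and precedence level, so every string has one parse.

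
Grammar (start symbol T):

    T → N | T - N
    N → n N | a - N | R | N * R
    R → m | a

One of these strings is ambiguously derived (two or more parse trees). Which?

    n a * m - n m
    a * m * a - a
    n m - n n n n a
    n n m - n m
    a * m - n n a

n a * m - n m

n a * m - n m: 2 trees
a * m * a - a: 1 tree
n m - n n n n a: 1 tree
n n m - n m: 1 tree
a * m - n n a: 1 tree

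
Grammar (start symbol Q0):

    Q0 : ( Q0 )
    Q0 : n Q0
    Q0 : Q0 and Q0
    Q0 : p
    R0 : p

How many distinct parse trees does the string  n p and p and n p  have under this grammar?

5

Parse trees for n p and p and n p:
  [Q0 n [Q0 [Q0 p] and [Q0 [Q0 p] and [Q0 n [Q0 p]]]]]
  [Q0 n [Q0 [Q0 [Q0 p] and [Q0 p]] and [Q0 n [Q0 p]]]]
  [Q0 [Q0 n [Q0 p]] and [Q0 [Q0 p] and [Q0 n [Q0 p]]]]
  [Q0 [Q0 n [Q0 [Q0 p] and [Q0 p]]] and [Q0 n [Q0 p]]]
  [Q0 [Q0 [Q0 n [Q0 p]] and [Q0 p]] and [Q0 n [Q0 p]]]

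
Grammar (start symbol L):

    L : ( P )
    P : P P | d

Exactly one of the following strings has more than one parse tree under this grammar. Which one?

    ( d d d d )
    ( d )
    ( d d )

( d d d d )

( d d d d ): 5 trees
( d ): 1 tree
( d d ): 1 tree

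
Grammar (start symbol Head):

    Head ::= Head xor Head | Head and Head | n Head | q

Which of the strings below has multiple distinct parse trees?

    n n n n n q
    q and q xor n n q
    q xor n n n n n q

q and q xor n n q

n n n n n q: 1 tree
q and q xor n n q: 2 trees
q xor n n n n n q: 1 tree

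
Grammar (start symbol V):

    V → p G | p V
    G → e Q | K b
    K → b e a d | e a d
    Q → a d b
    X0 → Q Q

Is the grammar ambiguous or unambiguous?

Ambiguous

Witness: p e a d b

Derivation 1: V ⇒ p G ⇒ p e Q ⇒ p e a d b
Derivation 2: V ⇒ p G ⇒ p K b ⇒ p e a d b

Two distinct leftmost derivations for the same string.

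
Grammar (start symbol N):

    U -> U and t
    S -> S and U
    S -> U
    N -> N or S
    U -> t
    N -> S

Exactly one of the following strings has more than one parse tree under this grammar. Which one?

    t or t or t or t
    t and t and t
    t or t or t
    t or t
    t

t or t or t or t: 1 tree
t and t and t: 4 trees
t or t or t: 1 tree
t or t: 1 tree
t: 1 tree

t and t and t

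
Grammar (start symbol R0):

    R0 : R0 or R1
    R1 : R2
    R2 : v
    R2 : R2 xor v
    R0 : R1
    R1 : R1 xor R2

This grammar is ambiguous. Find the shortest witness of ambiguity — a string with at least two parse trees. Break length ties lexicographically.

v xor v

length 1: no string has ≥2 trees
length 3: v xor v has 2 parse trees

Two derivations of v xor v:
  R0 ⇒ R1 ⇒ R2 ⇒ R2 xor v ⇒ v xor v
  R0 ⇒ R1 ⇒ R1 xor R2 ⇒ R2 xor R2 ⇒ v xor R2 ⇒ v xor v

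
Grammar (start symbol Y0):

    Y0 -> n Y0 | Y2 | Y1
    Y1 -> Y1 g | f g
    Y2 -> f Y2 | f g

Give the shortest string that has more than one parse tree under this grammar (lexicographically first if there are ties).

length 2: f g has 2 parse trees

Two derivations of f g:
  Y0 ⇒ Y2 ⇒ f g
  Y0 ⇒ Y1 ⇒ f g

f g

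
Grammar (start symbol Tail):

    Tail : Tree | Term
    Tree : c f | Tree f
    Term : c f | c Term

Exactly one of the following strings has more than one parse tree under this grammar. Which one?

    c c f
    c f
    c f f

c f

c c f: 1 tree
c f: 2 trees
c f f: 1 tree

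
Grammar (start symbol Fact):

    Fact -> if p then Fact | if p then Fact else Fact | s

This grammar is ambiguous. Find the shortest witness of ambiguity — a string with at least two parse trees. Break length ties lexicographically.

if p then if p then s else s

length 1: no string has ≥2 trees
length 4: no string has ≥2 trees
length 6: no string has ≥2 trees
length 7: no string has ≥2 trees
length 9: if p then if p then s else s has 2 parse trees

Two derivations of if p then if p then s else s:
  Fact ⇒ if p then Fact ⇒ if p then if p then Fact else Fact ⇒ if p then if p then s else Fact ⇒ if p then if p then s else s
  Fact ⇒ if p then Fact else Fact ⇒ if p then if p then Fact else Fact ⇒ if p then if p then s else Fact ⇒ if p then if p then s else s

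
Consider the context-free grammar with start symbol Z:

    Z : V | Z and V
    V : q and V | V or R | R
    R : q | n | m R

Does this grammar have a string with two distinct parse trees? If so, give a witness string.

Witness: q and n

Derivation 1: Z ⇒ V ⇒ q and V ⇒ q and R ⇒ q and n
Derivation 2: Z ⇒ Z and V ⇒ V and V ⇒ R and V ⇒ q and V ⇒ q and R ⇒ q and n

Two distinct leftmost derivations for the same string.

Ambiguous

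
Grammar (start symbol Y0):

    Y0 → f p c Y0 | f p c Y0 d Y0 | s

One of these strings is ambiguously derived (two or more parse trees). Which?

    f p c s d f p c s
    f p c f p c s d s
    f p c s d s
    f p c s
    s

f p c f p c s d s

f p c s d f p c s: 1 tree
f p c f p c s d s: 2 trees
f p c s d s: 1 tree
f p c s: 1 tree
s: 1 tree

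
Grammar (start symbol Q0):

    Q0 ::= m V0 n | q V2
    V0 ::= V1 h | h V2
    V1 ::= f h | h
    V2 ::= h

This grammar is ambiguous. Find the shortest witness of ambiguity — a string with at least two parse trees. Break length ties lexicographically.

length 2: no string has ≥2 trees
length 4: m h h n has 2 parse trees

Two derivations of m h h n:
  Q0 ⇒ m V0 n ⇒ m V1 h n ⇒ m h h n
  Q0 ⇒ m V0 n ⇒ m h V2 n ⇒ m h h n

m h h n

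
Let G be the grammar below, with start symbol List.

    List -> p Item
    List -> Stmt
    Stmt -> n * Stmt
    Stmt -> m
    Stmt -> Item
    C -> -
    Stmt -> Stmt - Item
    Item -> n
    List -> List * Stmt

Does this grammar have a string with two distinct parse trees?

Witness: n * m

Derivation 1: List ⇒ Stmt ⇒ n * Stmt ⇒ n * m
Derivation 2: List ⇒ List * Stmt ⇒ Stmt * Stmt ⇒ Item * Stmt ⇒ n * Stmt ⇒ n * m

Two distinct leftmost derivations for the same string.

Ambiguous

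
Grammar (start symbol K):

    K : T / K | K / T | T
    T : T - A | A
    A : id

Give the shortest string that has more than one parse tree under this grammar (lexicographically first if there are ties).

id / id

length 1: no string has ≥2 trees
length 3: id / id has 2 parse trees

Two derivations of id / id:
  K ⇒ T / K ⇒ A / K ⇒ id / K ⇒ id / T ⇒ id / A ⇒ id / id
  K ⇒ K / T ⇒ T / T ⇒ A / T ⇒ id / T ⇒ id / A ⇒ id / id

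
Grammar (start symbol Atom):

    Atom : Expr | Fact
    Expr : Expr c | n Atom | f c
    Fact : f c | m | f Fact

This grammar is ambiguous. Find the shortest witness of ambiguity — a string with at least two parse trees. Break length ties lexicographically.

f c

length 1: no string has ≥2 trees
length 2: f c has 2 parse trees

Two derivations of f c:
  Atom ⇒ Expr ⇒ f c
  Atom ⇒ Fact ⇒ f c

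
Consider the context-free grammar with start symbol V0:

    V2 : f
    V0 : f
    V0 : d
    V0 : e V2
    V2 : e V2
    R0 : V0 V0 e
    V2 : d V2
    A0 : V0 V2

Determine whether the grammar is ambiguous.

Unambiguous

Only V0, V2 are reachable from V0; ignoring the rest: The reachable rules are right-linear with at most one rule per (nonterminal, next-terminal) pair. Each input token forces the next rule, so parsing is deterministic.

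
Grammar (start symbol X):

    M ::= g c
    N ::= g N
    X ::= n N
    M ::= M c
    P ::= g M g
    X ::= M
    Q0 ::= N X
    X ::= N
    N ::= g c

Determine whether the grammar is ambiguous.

Witness: g c

Derivation 1: X ⇒ M ⇒ g c
Derivation 2: X ⇒ N ⇒ g c

Two distinct leftmost derivations for the same string.

Ambiguous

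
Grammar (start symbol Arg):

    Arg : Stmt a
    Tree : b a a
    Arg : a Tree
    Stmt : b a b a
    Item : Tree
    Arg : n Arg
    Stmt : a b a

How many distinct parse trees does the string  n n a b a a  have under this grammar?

Parse trees for n n a b a a:
  [Arg n [Arg n [Arg [Stmt a b a] a]]]
  [Arg n [Arg n [Arg a [Tree b a a]]]]

2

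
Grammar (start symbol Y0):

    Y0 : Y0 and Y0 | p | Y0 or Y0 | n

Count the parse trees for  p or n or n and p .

5

Parse trees for p or n or n and p:
  [Y0 [Y0 [Y0 p] or [Y0 [Y0 n] or [Y0 n]]] and [Y0 p]]
  [Y0 [Y0 [Y0 [Y0 p] or [Y0 n]] or [Y0 n]] and [Y0 p]]
  [Y0 [Y0 p] or [Y0 [Y0 [Y0 n] or [Y0 n]] and [Y0 p]]]
  [Y0 [Y0 p] or [Y0 [Y0 n] or [Y0 [Y0 n] and [Y0 p]]]]
  [Y0 [Y0 [Y0 p] or [Y0 n]] or [Y0 [Y0 n] and [Y0 p]]]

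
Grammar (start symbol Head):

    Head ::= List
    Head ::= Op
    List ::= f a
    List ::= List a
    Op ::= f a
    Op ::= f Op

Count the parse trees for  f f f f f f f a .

1

Parse trees for f f f f f f f a:
  [Head [Op f [Op f [Op f [Op f [Op f [Op f [Op f a]]]]]]]]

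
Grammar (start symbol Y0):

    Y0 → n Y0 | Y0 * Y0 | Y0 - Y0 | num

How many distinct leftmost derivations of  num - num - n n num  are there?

Parse trees for num - num - n n num:
  [Y0 [Y0 num] - [Y0 [Y0 num] - [Y0 n [Y0 n [Y0 num]]]]]
  [Y0 [Y0 [Y0 num] - [Y0 num]] - [Y0 n [Y0 n [Y0 num]]]]

2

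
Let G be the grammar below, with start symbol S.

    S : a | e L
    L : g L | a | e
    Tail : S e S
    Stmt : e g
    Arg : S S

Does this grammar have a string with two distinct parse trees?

Unambiguous

Only S, L are reachable from S; ignoring the rest: Each reachable nonterminal has at most one production per leading terminal, and all productions are right-linear; the derivation is determined token-by-token.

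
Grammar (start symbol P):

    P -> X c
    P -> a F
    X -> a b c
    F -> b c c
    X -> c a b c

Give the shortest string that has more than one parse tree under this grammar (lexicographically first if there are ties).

a b c c

length 4: a b c c has 2 parse trees

Two derivations of a b c c:
  P ⇒ X c ⇒ a b c c
  P ⇒ a F ⇒ a b c c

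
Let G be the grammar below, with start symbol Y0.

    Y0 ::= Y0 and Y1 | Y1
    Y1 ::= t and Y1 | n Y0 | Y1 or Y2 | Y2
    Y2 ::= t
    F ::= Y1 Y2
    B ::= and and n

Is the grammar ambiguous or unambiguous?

Ambiguous

Witness: t and t

Derivation 1: Y0 ⇒ Y0 and Y1 ⇒ Y1 and Y1 ⇒ Y2 and Y1 ⇒ t and Y1 ⇒ t and Y2 ⇒ t and t
Derivation 2: Y0 ⇒ Y1 ⇒ t and Y1 ⇒ t and Y2 ⇒ t and t

Two distinct leftmost derivations for the same string.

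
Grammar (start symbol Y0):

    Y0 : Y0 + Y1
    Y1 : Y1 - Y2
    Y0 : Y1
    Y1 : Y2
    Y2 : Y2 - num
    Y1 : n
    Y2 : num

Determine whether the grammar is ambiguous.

Ambiguous

Witness: num - num

Derivation 1: Y0 ⇒ Y1 ⇒ Y1 - Y2 ⇒ Y2 - Y2 ⇒ num - Y2 ⇒ num - num
Derivation 2: Y0 ⇒ Y1 ⇒ Y2 ⇒ Y2 - num ⇒ num - num

Two distinct leftmost derivations for the same string.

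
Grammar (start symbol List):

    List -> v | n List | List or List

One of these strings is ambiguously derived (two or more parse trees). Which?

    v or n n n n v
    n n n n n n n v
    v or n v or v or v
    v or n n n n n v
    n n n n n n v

v or n v or v or v

v or n n n n v: 1 tree
n n n n n n n v: 1 tree
v or n v or v or v: 9 trees
v or n n n n n v: 1 tree
n n n n n n v: 1 tree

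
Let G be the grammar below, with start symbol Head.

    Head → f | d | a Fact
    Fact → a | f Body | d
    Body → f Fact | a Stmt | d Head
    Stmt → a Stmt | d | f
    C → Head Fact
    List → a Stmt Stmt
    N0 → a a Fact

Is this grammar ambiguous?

(C, List, N0 are unreachable from Head, so their rules don't affect L(Head).) Each reachable nonterminal has at most one production per leading terminal, and all productions are right-linear; the derivation is determined token-by-token.

Unambiguous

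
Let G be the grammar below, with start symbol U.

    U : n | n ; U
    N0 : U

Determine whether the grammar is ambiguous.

(N0 is unreachable from U, so its rules don't affect L(U).) The reachable grammar is A → atom sep A | atom. Each atom is followed by either the separator (recurse) or end-of-string (stop) — no choice point.

Unambiguous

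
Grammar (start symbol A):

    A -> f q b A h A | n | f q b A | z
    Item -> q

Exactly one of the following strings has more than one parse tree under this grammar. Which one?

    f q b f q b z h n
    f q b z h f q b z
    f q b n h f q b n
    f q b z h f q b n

f q b f q b z h n

f q b f q b z h n: 2 trees
f q b z h f q b z: 1 tree
f q b n h f q b n: 1 tree
f q b z h f q b n: 1 tree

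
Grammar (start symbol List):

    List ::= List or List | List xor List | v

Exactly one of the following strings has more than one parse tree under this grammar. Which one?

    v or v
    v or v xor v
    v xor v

v or v xor v

v or v: 1 tree
v or v xor v: 2 trees
v xor v: 1 tree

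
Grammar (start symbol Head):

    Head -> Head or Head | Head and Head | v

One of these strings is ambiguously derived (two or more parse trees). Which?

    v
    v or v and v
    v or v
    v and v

v: 1 tree
v or v and v: 2 trees
v or v: 1 tree
v and v: 1 tree

v or v and v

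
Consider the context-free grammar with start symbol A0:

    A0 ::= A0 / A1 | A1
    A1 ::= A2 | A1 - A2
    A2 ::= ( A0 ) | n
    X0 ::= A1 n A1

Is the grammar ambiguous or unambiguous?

Only A0, A1, A2 are reachable from A0; ignoring the rest: A0 → A0 / A1 | A1  ;  A1 → A1 - A2 | A2  — a left-associative chain with A2 at the bottom. Each string factors uniquely by precedence.

Unambiguous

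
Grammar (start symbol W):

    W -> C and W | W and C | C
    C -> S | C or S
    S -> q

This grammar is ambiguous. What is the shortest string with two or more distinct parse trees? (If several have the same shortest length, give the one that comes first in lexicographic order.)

q and q

length 1: no string has ≥2 trees
length 3: q and q has 2 parse trees

Two derivations of q and q:
  W ⇒ C and W ⇒ S and W ⇒ q and W ⇒ q and C ⇒ q and S ⇒ q and q
  W ⇒ W and C ⇒ C and C ⇒ S and C ⇒ q and C ⇒ q and S ⇒ q and q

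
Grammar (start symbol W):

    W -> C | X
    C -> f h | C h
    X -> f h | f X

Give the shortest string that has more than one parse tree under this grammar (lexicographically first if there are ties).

length 2: f h has 2 parse trees

Two derivations of f h:
  W ⇒ C ⇒ f h
  W ⇒ X ⇒ f h

f h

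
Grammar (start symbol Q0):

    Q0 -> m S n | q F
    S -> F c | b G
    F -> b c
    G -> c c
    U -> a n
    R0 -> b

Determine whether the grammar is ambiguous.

Witness: m b c c n

Derivation 1: Q0 ⇒ m S n ⇒ m F c n ⇒ m b c c n
Derivation 2: Q0 ⇒ m S n ⇒ m b G n ⇒ m b c c n

Two distinct leftmost derivations for the same string.

Ambiguous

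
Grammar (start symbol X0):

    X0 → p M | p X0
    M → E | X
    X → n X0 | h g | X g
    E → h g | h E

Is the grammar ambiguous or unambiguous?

Ambiguous

Witness: p h g

Derivation 1: X0 ⇒ p M ⇒ p E ⇒ p h g
Derivation 2: X0 ⇒ p M ⇒ p X ⇒ p h g

Two distinct leftmost derivations for the same string.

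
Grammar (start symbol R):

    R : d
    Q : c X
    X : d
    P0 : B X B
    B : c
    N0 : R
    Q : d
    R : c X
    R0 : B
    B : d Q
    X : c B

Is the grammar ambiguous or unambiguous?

(N0, P0, R0 are unreachable from R, so their rules don't affect L(R).) Restricted to the reachable nonterminals, every rule has the form A → t or A → t B, and no two rules for the same A share a first terminal. The grammar encodes a DFA — one run per string.

Unambiguous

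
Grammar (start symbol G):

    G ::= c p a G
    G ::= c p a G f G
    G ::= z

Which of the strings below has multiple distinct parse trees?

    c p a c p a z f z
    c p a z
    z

c p a c p a z f z

c p a c p a z f z: 2 trees
c p a z: 1 tree
z: 1 tree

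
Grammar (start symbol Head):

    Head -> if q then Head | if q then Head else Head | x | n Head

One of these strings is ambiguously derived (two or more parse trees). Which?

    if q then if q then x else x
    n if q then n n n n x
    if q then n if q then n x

if q then if q then x else x: 2 trees
n if q then n n n n x: 1 tree
if q then n if q then n x: 1 tree

if q then if q then x else x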